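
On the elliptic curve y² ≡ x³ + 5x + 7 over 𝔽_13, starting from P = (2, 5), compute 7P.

Double-and-add on 7 = (111)₂. Start with P = (2, 5) for the leading 1-bit.
double: tangent at (2, 5): λ = (3·2² + 5)/(2·5) ≡ 4/10. 10⁻¹ ≡ 4 (mod 13), so λ ≡ 4·4 ≡ 3.
  x = λ² - 2 - 2 = 9 - 4 ≡ 5; y = λ·(2 - 5) - 5 ≡ 12. → (5, 12)
add P: (5, 12) + (2, 5). λ = (5 - 12)/(2 - 5) ≡ 6/10 mod 13. 10⁻¹ ≡ 4 (mod 13), so λ ≡ 11.
  x = λ² - 5 - 2 = 121 - 7 ≡ 10; y = λ·(5 - 10) - 12 ≡ 11. → (10, 11)
double: tangent at (10, 11): λ = (3·10² + 5)/(2·11) ≡ 6/9. 9⁻¹ ≡ 3 (mod 13), so λ ≡ 6·3 ≡ 5.
  x = λ² - 10 - 10 = 25 - 20 ≡ 5; y = λ·(10 - 5) - 11 ≡ 1. → (5, 1)
add P: (5, 1) + (2, 5). λ = (5 - 1)/(2 - 5) ≡ 4/10 mod 13. 10⁻¹ ≡ 4 (mod 13), so λ ≡ 3.
  x = λ² - 5 - 2 = 9 - 7 ≡ 2; y = λ·(5 - 2) - 1 ≡ 8. → (2, 8)

(2, 8)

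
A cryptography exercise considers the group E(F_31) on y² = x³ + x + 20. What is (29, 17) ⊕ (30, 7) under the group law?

(10, 10)

(29, 17) + (30, 7). λ = (7 - 17)/(30 - 29) ≡ 21/1 mod 31. 1⁻¹ ≡ 1 (mod 31), so λ ≡ 21.
  x = λ² - 29 - 30 = 441 - 59 ≡ 10; y = λ·(29 - 10) - 17 ≡ 10. → (10, 10)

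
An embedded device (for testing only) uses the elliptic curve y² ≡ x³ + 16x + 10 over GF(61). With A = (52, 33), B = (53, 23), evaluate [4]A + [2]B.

First 4A:
Repeated addition: build up to 4A.
2A: tangent at (52, 33): λ = (3·52² + 16)/(2·33) ≡ 15/5. 5⁻¹ ≡ 49 (mod 61) since 5·49 = 245 ≡ 1, so λ ≡ 15·49 ≡ 3.
  x = λ² - 52 - 52 = 9 - 104 ≡ 27; y = λ·(52 - 27) - 33 ≡ 42. → (27, 42)
3A: (27, 42) + (52, 33). λ = (33 - 42)/(52 - 27) ≡ 52/25 mod 61. 25⁻¹ ≡ 22 (mod 61), so λ ≡ 46.
  x = λ² - 27 - 52 = 2116 - 79 ≡ 24; y = λ·(27 - 24) - 42 ≡ 35. → (24, 35)
4A: (24, 35) + (52, 33). λ = (33 - 35)/(52 - 24) ≡ 59/28 mod 61. 28⁻¹ ≡ 24 (mod 61) since 28·24 = 672 ≡ 1, so λ ≡ 13.
  x = λ² - 24 - 52 = 169 - 76 ≡ 32; y = λ·(24 - 32) - 35 ≡ 44. → (32, 44)
4A = (32, 44).
Next 2B:
Repeated addition: build up to 2B.
2B: tangent at (53, 23): λ = (3·53² + 16)/(2·23) ≡ 25/46. 46⁻¹ ≡ 4 (mod 61) since 46·4 = 184 ≡ 1, so λ ≡ 25·4 ≡ 39.
  x = λ² - 53 - 53 = 1521 - 106 ≡ 12; y = λ·(53 - 12) - 23 ≡ 51. → (12, 51)
2B = (12, 51).
Finally 4A + 2B:
(32, 44) + (12, 51). λ = (51 - 44)/(12 - 32) ≡ 7/41 mod 61. 41⁻¹ ≡ 3 (mod 61), so λ ≡ 21.
  x = λ² - 32 - 12 = 441 - 44 ≡ 31; y = λ·(32 - 31) - 44 ≡ 38. → (31, 38)

(31, 38)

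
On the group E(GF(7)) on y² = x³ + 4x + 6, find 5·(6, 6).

(5, 2)

Write G = (6, 6).
Repeated addition: build up to 5G.
2G: tangent at (6, 6): λ = (3·6² + 4)/(2·6) ≡ 0/5. 5⁻¹ ≡ 3 (mod 7), so λ ≡ 0·3 ≡ 0.
  x = λ² - 6 - 6 = 0 - 12 ≡ 2; y = λ·(6 - 2) - 6 ≡ 1. → (2, 1)
3G: (2, 1) + (6, 6). λ = (6 - 1)/(6 - 2) ≡ 5/4 mod 7. 4⁻¹ ≡ 2 (mod 7), so λ ≡ 3.
  x = λ² - 2 - 6 = 9 - 8 ≡ 1; y = λ·(2 - 1) - 1 ≡ 2. → (1, 2)
4G: (1, 2) + (6, 6). λ = (6 - 2)/(6 - 1) ≡ 4/5 mod 7. 5⁻¹ ≡ 3 (mod 7), so λ ≡ 5.
  x = λ² - 1 - 6 = 25 - 7 ≡ 4; y = λ·(1 - 4) - 2 ≡ 4. → (4, 4)
5G: (4, 4) + (6, 6). λ = (6 - 4)/(6 - 4) ≡ 2/2 mod 7. 2⁻¹ ≡ 4 (mod 7), so λ ≡ 1.
  x = λ² - 4 - 6 = 1 - 10 ≡ 5; y = λ·(4 - 5) - 4 ≡ 2. → (5, 2)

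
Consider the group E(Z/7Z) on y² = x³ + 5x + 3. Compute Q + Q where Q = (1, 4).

tangent at (1, 4): λ = (3·1² + 5)/(2·4) ≡ 1/1. 1⁻¹ ≡ 1 (mod 7), so λ ≡ 1·1 ≡ 1.
  x = λ² - 1 - 1 = 1 - 2 ≡ 6; y = λ·(1 - 6) - 4 ≡ 5. → (6, 5)

(6, 5)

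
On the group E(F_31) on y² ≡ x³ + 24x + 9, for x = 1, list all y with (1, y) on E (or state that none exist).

x³ + 24x + 9 = 34 ≡ 3 (mod 31).
3 is a non-residue mod 31; no y exists.

none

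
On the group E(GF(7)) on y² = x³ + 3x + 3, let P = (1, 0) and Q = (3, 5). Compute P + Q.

(1, 0) + (3, 5). λ = (5 - 0)/(3 - 1) ≡ 5/2 mod 7. 2⁻¹ ≡ 4 (mod 7) since 2·4 = 8 ≡ 1, so λ ≡ 6.
  x = λ² - 1 - 3 = 36 - 4 ≡ 4; y = λ·(1 - 4) - 0 ≡ 3. → (4, 3)

(4, 3)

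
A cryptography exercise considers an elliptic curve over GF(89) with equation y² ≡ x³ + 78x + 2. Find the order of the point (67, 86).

10

2P: tangent at (67, 86): λ = (3·67² + 78)/(2·86) ≡ 17/83. 83⁻¹ ≡ 74 (mod 89), so λ ≡ 17·74 ≡ 12.
  x = λ² - 67 - 67 = 144 - 134 ≡ 10; y = λ·(67 - 10) - 86 ≡ 64. → (10, 64)
3P: (10, 64) + (67, 86). λ = (86 - 64)/(67 - 10) ≡ 22/57 mod 89. 57⁻¹ ≡ 25 (mod 89) since 57·25 = 1425 ≡ 1, so λ ≡ 16.
  x = λ² - 10 - 67 = 256 - 77 ≡ 1; y = λ·(10 - 1) - 64 ≡ 80. → (1, 80)
4P: (1, 80) + (67, 86). λ = (86 - 80)/(67 - 1) ≡ 6/66 mod 89. 66⁻¹ ≡ 58 (mod 89) since 66·58 = 3828 ≡ 1, so λ ≡ 81.
  x = λ² - 1 - 67 = 6561 - 68 ≡ 85; y = λ·(1 - 85) - 80 ≡ 58. → (85, 58)
5P: (85, 58) + (67, 86). λ = (86 - 58)/(67 - 85) ≡ 28/71 mod 89. 71⁻¹ ≡ 84 (mod 89), so λ ≡ 38.
  x = λ² - 85 - 67 = 1444 - 152 ≡ 46; y = λ·(85 - 46) - 58 ≡ 0. → (46, 0)
6P: (46, 0) + (67, 86). λ = (86 - 0)/(67 - 46) ≡ 86/21 mod 89. 21⁻¹ ≡ 17 (mod 89), so λ ≡ 38.
  x = λ² - 46 - 67 = 1444 - 113 ≡ 85; y = λ·(46 - 85) - 0 ≡ 31. → (85, 31)
7P: (85, 31) + (67, 86). λ = (86 - 31)/(67 - 85) ≡ 55/71 mod 89. 71⁻¹ ≡ 84 (mod 89), so λ ≡ 81.
  x = λ² - 85 - 67 = 6561 - 152 ≡ 1; y = λ·(85 - 1) - 31 ≡ 9. → (1, 9)
8P: (1, 9) + (67, 86). λ = (86 - 9)/(67 - 1) ≡ 77/66 mod 89. 66⁻¹ ≡ 58 (mod 89) since 66·58 = 3828 ≡ 1, so λ ≡ 16.
  x = λ² - 1 - 67 = 256 - 68 ≡ 10; y = λ·(1 - 10) - 9 ≡ 25. → (10, 25)
9P: (10, 25) + (67, 86). λ = (86 - 25)/(67 - 10) ≡ 61/57 mod 89. 57⁻¹ ≡ 25 (mod 89) since 57·25 = 1425 ≡ 1, so λ ≡ 12.
  x = λ² - 10 - 67 = 144 - 77 ≡ 67; y = λ·(10 - 67) - 25 ≡ 3. → (67, 3)
10P: (67, 3) + (67, 86): same x and y₁ ≡ -y₂, so the sum is O.
10P = O, so the order is 10.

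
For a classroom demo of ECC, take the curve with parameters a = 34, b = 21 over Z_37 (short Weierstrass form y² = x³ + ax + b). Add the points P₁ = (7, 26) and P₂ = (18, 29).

(7, 26) + (18, 29). λ = (29 - 26)/(18 - 7) ≡ 3/11 mod 37. 11⁻¹ ≡ 27 (mod 37) since 11·27 = 297 ≡ 1, so λ ≡ 7.
  x = λ² - 7 - 18 = 49 - 25 ≡ 24; y = λ·(7 - 24) - 26 ≡ 3. → (24, 3)

(24, 3)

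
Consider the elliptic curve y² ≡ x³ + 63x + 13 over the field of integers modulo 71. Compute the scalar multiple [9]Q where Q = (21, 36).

(68, 62)

Double-and-add on 9 = (1001)₂. Start with Q = (21, 36) for the leading 1-bit.
double: tangent at (21, 36): λ = (3·21² + 63)/(2·36) ≡ 37/1. 1⁻¹ ≡ 1 (mod 71) since 1·1 = 1 ≡ 1, so λ ≡ 37·1 ≡ 37.
  x = λ² - 21 - 21 = 1369 - 42 ≡ 49; y = λ·(21 - 49) - 36 ≡ 64. → (49, 64)
double: tangent at (49, 64): λ = (3·49² + 63)/(2·64) ≡ 24/57. 57⁻¹ ≡ 5 (mod 71), so λ ≡ 24·5 ≡ 49.
  x = λ² - 49 - 49 = 2401 - 98 ≡ 31; y = λ·(49 - 31) - 64 ≡ 37. → (31, 37)
double: tangent at (31, 37): λ = (3·31² + 63)/(2·37) ≡ 35/3. 3⁻¹ ≡ 24 (mod 71) since 3·24 = 72 ≡ 1, so λ ≡ 35·24 ≡ 59.
  x = λ² - 31 - 31 = 3481 - 62 ≡ 11; y = λ·(31 - 11) - 37 ≡ 7. → (11, 7)
add Q: (11, 7) + (21, 36). λ = (36 - 7)/(21 - 11) ≡ 29/10 mod 71. 10⁻¹ ≡ 64 (mod 71), so λ ≡ 10.
  x = λ² - 11 - 21 = 100 - 32 ≡ 68; y = λ·(11 - 68) - 7 ≡ 62. → (68, 62)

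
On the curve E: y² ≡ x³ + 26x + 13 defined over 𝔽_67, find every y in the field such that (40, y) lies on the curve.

none

x³ + 26x + 13 = 65053 ≡ 63 (mod 67).
63 is a non-residue mod 67; no y exists.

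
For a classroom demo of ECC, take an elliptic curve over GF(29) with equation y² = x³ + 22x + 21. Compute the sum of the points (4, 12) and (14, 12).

(11, 17)

(4, 12) + (14, 12). λ = (12 - 12)/(14 - 4) ≡ 0/10 mod 29. 10⁻¹ ≡ 3 (mod 29) since 10·3 = 30 ≡ 1, so λ ≡ 0.
  x = λ² - 4 - 14 = 0 - 18 ≡ 11; y = λ·(4 - 11) - 12 ≡ 17. → (11, 17)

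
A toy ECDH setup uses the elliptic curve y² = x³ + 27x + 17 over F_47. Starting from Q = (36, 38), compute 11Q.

Double-and-add on 11 = (1011)₂. Start with Q = (36, 38) for the leading 1-bit.
double: tangent at (36, 38): λ = (3·36² + 27)/(2·38) ≡ 14/29. 29⁻¹ ≡ 13 (mod 47), so λ ≡ 14·13 ≡ 41.
  x = λ² - 36 - 36 = 1681 - 72 ≡ 11; y = λ·(36 - 11) - 38 ≡ 0. → (11, 0)
double: (11, 0) + (11, 0): same x and y₁ ≡ -y₂, so the sum is O.
add Q: O + (36, 38) = (36, 38) (identity).
double: tangent at (36, 38): λ = (3·36² + 27)/(2·38) ≡ 14/29. 29⁻¹ ≡ 13 (mod 47) since 29·13 = 377 ≡ 1, so λ ≡ 14·13 ≡ 41.
  x = λ² - 36 - 36 = 1681 - 72 ≡ 11; y = λ·(36 - 11) - 38 ≡ 0. → (11, 0)
add Q: (11, 0) + (36, 38). λ = (38 - 0)/(36 - 11) ≡ 38/25 mod 47. 25⁻¹ ≡ 32 (mod 47), so λ ≡ 41.
  x = λ² - 11 - 36 = 1681 - 47 ≡ 36; y = λ·(11 - 36) - 0 ≡ 9. → (36, 9)

(36, 9)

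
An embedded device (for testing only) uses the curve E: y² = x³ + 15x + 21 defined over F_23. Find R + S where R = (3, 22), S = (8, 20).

(14, 10)

(3, 22) + (8, 20). λ = (20 - 22)/(8 - 3) ≡ 21/5 mod 23. 5⁻¹ ≡ 14 (mod 23), so λ ≡ 18.
  x = λ² - 3 - 8 = 324 - 11 ≡ 14; y = λ·(3 - 14) - 22 ≡ 10. → (14, 10)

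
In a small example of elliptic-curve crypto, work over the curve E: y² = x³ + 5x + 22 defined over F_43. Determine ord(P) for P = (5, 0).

2

2P: (5, 0) + (5, 0): same x and y₁ ≡ -y₂, so the sum is ∞.
2P = ∞, so the order is 2.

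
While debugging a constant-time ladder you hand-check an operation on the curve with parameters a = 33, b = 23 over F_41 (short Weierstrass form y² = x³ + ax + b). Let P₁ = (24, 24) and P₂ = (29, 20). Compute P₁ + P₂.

(28, 12)

(24, 24) + (29, 20). λ = (20 - 24)/(29 - 24) ≡ 37/5 mod 41. 5⁻¹ ≡ 33 (mod 41), so λ ≡ 32.
  x = λ² - 24 - 29 = 1024 - 53 ≡ 28; y = λ·(24 - 28) - 24 ≡ 12. → (28, 12)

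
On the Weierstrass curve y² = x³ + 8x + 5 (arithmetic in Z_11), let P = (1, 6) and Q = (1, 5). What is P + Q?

The two points share x = 1 and their y-coordinates satisfy 6 + 5 ≡ 0 (mod 11), so they are inverses. Their sum is O.

O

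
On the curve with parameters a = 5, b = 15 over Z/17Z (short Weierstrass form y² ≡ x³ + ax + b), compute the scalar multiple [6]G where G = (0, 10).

Repeated addition: build up to 6G.
2G: tangent at (0, 10): λ = (3·0² + 5)/(2·10) ≡ 5/3. 3⁻¹ ≡ 6 (mod 17), so λ ≡ 5·6 ≡ 13.
  x = λ² - 0 - 0 = 169 - 0 ≡ 16; y = λ·(0 - 16) - 10 ≡ 3. → (16, 3)
3G: (16, 3) + (0, 10). λ = (10 - 3)/(0 - 16) ≡ 7/1 mod 17. 1⁻¹ ≡ 1 (mod 17) since 1·1 = 1 ≡ 1, so λ ≡ 7.
  x = λ² - 16 - 0 = 49 - 16 ≡ 16; y = λ·(16 - 16) - 3 ≡ 14. → (16, 14)
4G: (16, 14) + (0, 10). λ = (10 - 14)/(0 - 16) ≡ 13/1 mod 17. 1⁻¹ ≡ 1 (mod 17), so λ ≡ 13.
  x = λ² - 16 - 0 = 169 - 16 ≡ 0; y = λ·(16 - 0) - 14 ≡ 7. → (0, 7)
5G: (0, 7) + (0, 10): same x and y₁ ≡ -y₂, so the sum is O.
6G: O + (0, 10) = (0, 10) (identity).

(0, 10)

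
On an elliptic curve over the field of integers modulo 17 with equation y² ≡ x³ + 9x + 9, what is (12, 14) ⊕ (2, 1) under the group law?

(12, 3)

(12, 14) + (2, 1). λ = (1 - 14)/(2 - 12) ≡ 4/7 mod 17. 7⁻¹ ≡ 5 (mod 17), so λ ≡ 3.
  x = λ² - 12 - 2 = 9 - 14 ≡ 12; y = λ·(12 - 12) - 14 ≡ 3. → (12, 3)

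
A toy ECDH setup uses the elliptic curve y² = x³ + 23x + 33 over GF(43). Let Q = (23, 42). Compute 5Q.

Double-and-add on 5 = (101)₂. Start with Q = (23, 42) for the leading 1-bit.
double: tangent at (23, 42): λ = (3·23² + 23)/(2·42) ≡ 19/41. 41⁻¹ ≡ 21 (mod 43), so λ ≡ 19·21 ≡ 12.
  x = λ² - 23 - 23 = 144 - 46 ≡ 12; y = λ·(23 - 12) - 42 ≡ 4. → (12, 4)
double: tangent at (12, 4): λ = (3·12² + 23)/(2·4) ≡ 25/8. 8⁻¹ ≡ 27 (mod 43), so λ ≡ 25·27 ≡ 30.
  x = λ² - 12 - 12 = 900 - 24 ≡ 16; y = λ·(12 - 16) - 4 ≡ 5. → (16, 5)
add Q: (16, 5) + (23, 42). λ = (42 - 5)/(23 - 16) ≡ 37/7 mod 43. 7⁻¹ ≡ 37 (mod 43) since 7·37 = 259 ≡ 1, so λ ≡ 36.
  x = λ² - 16 - 23 = 1296 - 39 ≡ 10; y = λ·(16 - 10) - 5 ≡ 39. → (10, 39)

(10, 39)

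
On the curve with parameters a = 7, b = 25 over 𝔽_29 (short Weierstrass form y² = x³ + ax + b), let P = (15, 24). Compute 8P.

Repeated addition: build up to 8P.
2P: tangent at (15, 24): λ = (3·15² + 7)/(2·24) ≡ 15/19. 19⁻¹ ≡ 26 (mod 29) since 19·26 = 494 ≡ 1, so λ ≡ 15·26 ≡ 13.
  x = λ² - 15 - 15 = 169 - 30 ≡ 23; y = λ·(15 - 23) - 24 ≡ 17. → (23, 17)
3P: (23, 17) + (15, 24). λ = (24 - 17)/(15 - 23) ≡ 7/21 mod 29. 21⁻¹ ≡ 18 (mod 29), so λ ≡ 10.
  x = λ² - 23 - 15 = 100 - 38 ≡ 4; y = λ·(23 - 4) - 17 ≡ 28. → (4, 28)
4P: (4, 28) + (15, 24). λ = (24 - 28)/(15 - 4) ≡ 25/11 mod 29. 11⁻¹ ≡ 8 (mod 29), so λ ≡ 26.
  x = λ² - 4 - 15 = 676 - 19 ≡ 19; y = λ·(4 - 19) - 28 ≡ 17. → (19, 17)
5P: (19, 17) + (15, 24). λ = (24 - 17)/(15 - 19) ≡ 7/25 mod 29. 25⁻¹ ≡ 7 (mod 29) since 25·7 = 175 ≡ 1, so λ ≡ 20.
  x = λ² - 19 - 15 = 400 - 34 ≡ 18; y = λ·(19 - 18) - 17 ≡ 3. → (18, 3)
6P: (18, 3) + (15, 24). λ = (24 - 3)/(15 - 18) ≡ 21/26 mod 29. 26⁻¹ ≡ 19 (mod 29), so λ ≡ 22.
  x = λ² - 18 - 15 = 484 - 33 ≡ 16; y = λ·(18 - 16) - 3 ≡ 12. → (16, 12)
7P: (16, 12) + (15, 24). λ = (24 - 12)/(15 - 16) ≡ 12/28 mod 29. 28⁻¹ ≡ 28 (mod 29), so λ ≡ 17.
  x = λ² - 16 - 15 = 289 - 31 ≡ 26; y = λ·(16 - 26) - 12 ≡ 21. → (26, 21)
8P: (26, 21) + (15, 24). λ = (24 - 21)/(15 - 26) ≡ 3/18 mod 29. 18⁻¹ ≡ 21 (mod 29), so λ ≡ 5.
  x = λ² - 26 - 15 = 25 - 41 ≡ 13; y = λ·(26 - 13) - 21 ≡ 15. → (13, 15)

(13, 15)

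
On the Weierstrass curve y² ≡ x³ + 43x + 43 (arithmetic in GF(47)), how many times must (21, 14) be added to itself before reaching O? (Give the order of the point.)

10

2P: tangent at (21, 14): λ = (3·21² + 43)/(2·14) ≡ 3/28. 28⁻¹ ≡ 42 (mod 47) since 28·42 = 1176 ≡ 1, so λ ≡ 3·42 ≡ 32.
  x = λ² - 21 - 21 = 1024 - 42 ≡ 42; y = λ·(21 - 42) - 14 ≡ 19. → (42, 19)
3P: (42, 19) + (21, 14). λ = (14 - 19)/(21 - 42) ≡ 42/26 mod 47. 26⁻¹ ≡ 38 (mod 47) since 26·38 = 988 ≡ 1, so λ ≡ 45.
  x = λ² - 42 - 21 = 2025 - 63 ≡ 35; y = λ·(42 - 35) - 19 ≡ 14. → (35, 14)
4P: (35, 14) + (21, 14). λ = (14 - 14)/(21 - 35) ≡ 0/33 mod 47. 33⁻¹ ≡ 10 (mod 47), so λ ≡ 0.
  x = λ² - 35 - 21 = 0 - 56 ≡ 38; y = λ·(35 - 38) - 14 ≡ 33. → (38, 33)
5P: (38, 33) + (21, 14). λ = (14 - 33)/(21 - 38) ≡ 28/30 mod 47. 30⁻¹ ≡ 11 (mod 47), so λ ≡ 26.
  x = λ² - 38 - 21 = 676 - 59 ≡ 6; y = λ·(38 - 6) - 33 ≡ 0. → (6, 0)
6P: (6, 0) + (21, 14). λ = (14 - 0)/(21 - 6) ≡ 14/15 mod 47. 15⁻¹ ≡ 22 (mod 47), so λ ≡ 26.
  x = λ² - 6 - 21 = 676 - 27 ≡ 38; y = λ·(6 - 38) - 0 ≡ 14. → (38, 14)
7P: (38, 14) + (21, 14). λ = (14 - 14)/(21 - 38) ≡ 0/30 mod 47. 30⁻¹ ≡ 11 (mod 47), so λ ≡ 0.
  x = λ² - 38 - 21 = 0 - 59 ≡ 35; y = λ·(38 - 35) - 14 ≡ 33. → (35, 33)
8P: (35, 33) + (21, 14). λ = (14 - 33)/(21 - 35) ≡ 28/33 mod 47. 33⁻¹ ≡ 10 (mod 47), so λ ≡ 45.
  x = λ² - 35 - 21 = 2025 - 56 ≡ 42; y = λ·(35 - 42) - 33 ≡ 28. → (42, 28)
9P: (42, 28) + (21, 14). λ = (14 - 28)/(21 - 42) ≡ 33/26 mod 47. 26⁻¹ ≡ 38 (mod 47) since 26·38 = 988 ≡ 1, so λ ≡ 32.
  x = λ² - 42 - 21 = 1024 - 63 ≡ 21; y = λ·(42 - 21) - 28 ≡ 33. → (21, 33)
10P: (21, 33) + (21, 14): same x and y₁ ≡ -y₂, so the sum is O.
10P = O, so the order is 10.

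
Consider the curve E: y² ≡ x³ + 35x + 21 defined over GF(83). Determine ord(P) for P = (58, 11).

2P: tangent at (58, 11): λ = (3·58² + 35)/(2·11) ≡ 1/22. 22⁻¹ ≡ 34 (mod 83), so λ ≡ 1·34 ≡ 34.
  x = λ² - 58 - 58 = 1156 - 116 ≡ 44; y = λ·(58 - 44) - 11 ≡ 50. → (44, 50)
3P: (44, 50) + (58, 11). λ = (11 - 50)/(58 - 44) ≡ 44/14 mod 83. 14⁻¹ ≡ 6 (mod 83) since 14·6 = 84 ≡ 1, so λ ≡ 15.
  x = λ² - 44 - 58 = 225 - 102 ≡ 40; y = λ·(44 - 40) - 50 ≡ 10. → (40, 10)
4P: (40, 10) + (58, 11). λ = (11 - 10)/(58 - 40) ≡ 1/18 mod 83. 18⁻¹ ≡ 60 (mod 83), so λ ≡ 60.
  x = λ² - 40 - 58 = 3600 - 98 ≡ 16; y = λ·(40 - 16) - 10 ≡ 19. → (16, 19)
5P: (16, 19) + (58, 11). λ = (11 - 19)/(58 - 16) ≡ 75/42 mod 83. 42⁻¹ ≡ 2 (mod 83) since 42·2 = 84 ≡ 1, so λ ≡ 67.
  x = λ² - 16 - 58 = 4489 - 74 ≡ 16; y = λ·(16 - 16) - 19 ≡ 64. → (16, 64)
6P: (16, 64) + (58, 11). λ = (11 - 64)/(58 - 16) ≡ 30/42 mod 83. 42⁻¹ ≡ 2 (mod 83), so λ ≡ 60.
  x = λ² - 16 - 58 = 3600 - 74 ≡ 40; y = λ·(16 - 40) - 64 ≡ 73. → (40, 73)
7P: (40, 73) + (58, 11). λ = (11 - 73)/(58 - 40) ≡ 21/18 mod 83. 18⁻¹ ≡ 60 (mod 83) since 18·60 = 1080 ≡ 1, so λ ≡ 15.
  x = λ² - 40 - 58 = 225 - 98 ≡ 44; y = λ·(40 - 44) - 73 ≡ 33. → (44, 33)
8P: (44, 33) + (58, 11). λ = (11 - 33)/(58 - 44) ≡ 61/14 mod 83. 14⁻¹ ≡ 6 (mod 83) since 14·6 = 84 ≡ 1, so λ ≡ 34.
  x = λ² - 44 - 58 = 1156 - 102 ≡ 58; y = λ·(44 - 58) - 33 ≡ 72. → (58, 72)
9P: (58, 72) + (58, 11): same x and y₁ ≡ -y₂, so the sum is O.
9P = O, so the order is 9.

9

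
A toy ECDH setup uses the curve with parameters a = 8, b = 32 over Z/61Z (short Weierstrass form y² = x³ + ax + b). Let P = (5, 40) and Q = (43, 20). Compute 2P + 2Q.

First 2P:
Repeated addition: build up to 2P.
2P: tangent at (5, 40): λ = (3·5² + 8)/(2·40) ≡ 22/19. 19⁻¹ ≡ 45 (mod 61), so λ ≡ 22·45 ≡ 14.
  x = λ² - 5 - 5 = 196 - 10 ≡ 3; y = λ·(5 - 3) - 40 ≡ 49. → (3, 49)
2P = (3, 49).
Next 2Q:
Repeated addition: build up to 2Q.
2Q: tangent at (43, 20): λ = (3·43² + 8)/(2·20) ≡ 4/40. 40⁻¹ ≡ 29 (mod 61), so λ ≡ 4·29 ≡ 55.
  x = λ² - 43 - 43 = 3025 - 86 ≡ 11; y = λ·(43 - 11) - 20 ≡ 32. → (11, 32)
2Q = (11, 32).
Finally 2P + 2Q:
(3, 49) + (11, 32). λ = (32 - 49)/(11 - 3) ≡ 44/8 mod 61. 8⁻¹ ≡ 23 (mod 61), so λ ≡ 36.
  x = λ² - 3 - 11 = 1296 - 14 ≡ 1; y = λ·(3 - 1) - 49 ≡ 23. → (1, 23)

(1, 23)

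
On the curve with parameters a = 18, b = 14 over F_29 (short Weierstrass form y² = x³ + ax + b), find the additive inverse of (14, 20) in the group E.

-(14, 20) = (14, -20 mod 29) = (14, 9).

(14, 9)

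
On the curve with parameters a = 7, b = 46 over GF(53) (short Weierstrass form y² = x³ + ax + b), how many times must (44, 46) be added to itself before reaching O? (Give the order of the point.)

2P: tangent at (44, 46): λ = (3·44² + 7)/(2·46) ≡ 38/39. 39⁻¹ ≡ 34 (mod 53), so λ ≡ 38·34 ≡ 20.
  x = λ² - 44 - 44 = 400 - 88 ≡ 47; y = λ·(44 - 47) - 46 ≡ 0. → (47, 0)
3P: (47, 0) + (44, 46). λ = (46 - 0)/(44 - 47) ≡ 46/50 mod 53. 50⁻¹ ≡ 35 (mod 53), so λ ≡ 20.
  x = λ² - 47 - 44 = 400 - 91 ≡ 44; y = λ·(47 - 44) - 0 ≡ 7. → (44, 7)
4P: (44, 7) + (44, 46): same x and y₁ ≡ -y₂, so the sum is O.
4P = O, so the order is 4.

4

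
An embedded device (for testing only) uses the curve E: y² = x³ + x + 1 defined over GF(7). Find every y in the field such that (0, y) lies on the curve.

1, 6

x³ + 1x + 1 = 1 ≡ 1 (mod 7).
Square roots of 1 mod 7: 1 and 6 (since 1² = 1 ≡ 1).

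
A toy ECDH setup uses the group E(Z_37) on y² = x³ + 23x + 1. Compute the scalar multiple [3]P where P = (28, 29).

(20, 5)

Repeated addition: build up to 3P.
2P: tangent at (28, 29): λ = (3·28² + 23)/(2·29) ≡ 7/21. 21⁻¹ ≡ 30 (mod 37) since 21·30 = 630 ≡ 1, so λ ≡ 7·30 ≡ 25.
  x = λ² - 28 - 28 = 625 - 56 ≡ 14; y = λ·(28 - 14) - 29 ≡ 25. → (14, 25)
3P: (14, 25) + (28, 29). λ = (29 - 25)/(28 - 14) ≡ 4/14 mod 37. 14⁻¹ ≡ 8 (mod 37), so λ ≡ 32.
  x = λ² - 14 - 28 = 1024 - 42 ≡ 20; y = λ·(14 - 20) - 25 ≡ 5. → (20, 5)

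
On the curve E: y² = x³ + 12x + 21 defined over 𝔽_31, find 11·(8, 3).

(28, 12)

Write Q = (8, 3).
Double-and-add on 11 = (1011)₂. Start with Q = (8, 3) for the leading 1-bit.
double: tangent at (8, 3): λ = (3·8² + 12)/(2·3) ≡ 18/6. 6⁻¹ ≡ 26 (mod 31), so λ ≡ 18·26 ≡ 3.
  x = λ² - 8 - 8 = 9 - 16 ≡ 24; y = λ·(8 - 24) - 3 ≡ 11. → (24, 11)
double: tangent at (24, 11): λ = (3·24² + 12)/(2·11) ≡ 4/22. 22⁻¹ ≡ 24 (mod 31) since 22·24 = 528 ≡ 1, so λ ≡ 4·24 ≡ 3.
  x = λ² - 24 - 24 = 9 - 48 ≡ 23; y = λ·(24 - 23) - 11 ≡ 23. → (23, 23)
add Q: (23, 23) + (8, 3). λ = (3 - 23)/(8 - 23) ≡ 11/16 mod 31. 16⁻¹ ≡ 2 (mod 31) since 16·2 = 32 ≡ 1, so λ ≡ 22.
  x = λ² - 23 - 8 = 484 - 31 ≡ 19; y = λ·(23 - 19) - 23 ≡ 3. → (19, 3)
double: tangent at (19, 3): λ = (3·19² + 12)/(2·3) ≡ 10/6. 6⁻¹ ≡ 26 (mod 31) since 6·26 = 156 ≡ 1, so λ ≡ 10·26 ≡ 12.
  x = λ² - 19 - 19 = 144 - 38 ≡ 13; y = λ·(19 - 13) - 3 ≡ 7. → (13, 7)
add Q: (13, 7) + (8, 3). λ = (3 - 7)/(8 - 13) ≡ 27/26 mod 31. 26⁻¹ ≡ 6 (mod 31), so λ ≡ 7.
  x = λ² - 13 - 8 = 49 - 21 ≡ 28; y = λ·(13 - 28) - 7 ≡ 12. → (28, 12)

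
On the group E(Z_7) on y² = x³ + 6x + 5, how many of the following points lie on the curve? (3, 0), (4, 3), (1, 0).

(3, 0): 0² ≡ 0, rhs ≡ 1 → off.
(4, 3): 3² ≡ 2, rhs ≡ 2 → on.
(1, 0): 0² ≡ 0, rhs ≡ 5 → off.

1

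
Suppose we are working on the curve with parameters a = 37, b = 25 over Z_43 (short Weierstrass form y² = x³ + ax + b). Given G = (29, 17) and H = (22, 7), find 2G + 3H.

First 2G:
Repeated addition: build up to 2G.
2G: tangent at (29, 17): λ = (3·29² + 37)/(2·17) ≡ 23/34. 34⁻¹ ≡ 19 (mod 43) since 34·19 = 646 ≡ 1, so λ ≡ 23·19 ≡ 7.
  x = λ² - 29 - 29 = 49 - 58 ≡ 34; y = λ·(29 - 34) - 17 ≡ 34. → (34, 34)
2G = (34, 34).
Next 3H:
Repeated addition: build up to 3H.
2H: tangent at (22, 7): λ = (3·22² + 37)/(2·7) ≡ 27/14. 14⁻¹ ≡ 40 (mod 43), so λ ≡ 27·40 ≡ 5.
  x = λ² - 22 - 22 = 25 - 44 ≡ 24; y = λ·(22 - 24) - 7 ≡ 26. → (24, 26)
3H: (24, 26) + (22, 7). λ = (7 - 26)/(22 - 24) ≡ 24/41 mod 43. 41⁻¹ ≡ 21 (mod 43) since 41·21 = 861 ≡ 1, so λ ≡ 31.
  x = λ² - 24 - 22 = 961 - 46 ≡ 12; y = λ·(24 - 12) - 26 ≡ 2. → (12, 2)
3H = (12, 2).
Finally 2G + 3H:
(34, 34) + (12, 2). λ = (2 - 34)/(12 - 34) ≡ 11/21 mod 43. 21⁻¹ ≡ 41 (mod 43) since 21·41 = 861 ≡ 1, so λ ≡ 21.
  x = λ² - 34 - 12 = 441 - 46 ≡ 8; y = λ·(34 - 8) - 34 ≡ 39. → (8, 39)

(8, 39)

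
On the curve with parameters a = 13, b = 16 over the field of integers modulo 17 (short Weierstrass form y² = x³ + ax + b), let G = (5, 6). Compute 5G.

Repeated addition: build up to 5G.
2G: tangent at (5, 6): λ = (3·5² + 13)/(2·6) ≡ 3/12. 12⁻¹ ≡ 10 (mod 17), so λ ≡ 3·10 ≡ 13.
  x = λ² - 5 - 5 = 169 - 10 ≡ 6; y = λ·(5 - 6) - 6 ≡ 15. → (6, 15)
3G: (6, 15) + (5, 6). λ = (6 - 15)/(5 - 6) ≡ 8/16 mod 17. 16⁻¹ ≡ 16 (mod 17), so λ ≡ 9.
  x = λ² - 6 - 5 = 81 - 11 ≡ 2; y = λ·(6 - 2) - 15 ≡ 4. → (2, 4)
4G: (2, 4) + (5, 6). λ = (6 - 4)/(5 - 2) ≡ 2/3 mod 17. 3⁻¹ ≡ 6 (mod 17) since 3·6 = 18 ≡ 1, so λ ≡ 12.
  x = λ² - 2 - 5 = 144 - 7 ≡ 1; y = λ·(2 - 1) - 4 ≡ 8. → (1, 8)
5G: (1, 8) + (5, 6). λ = (6 - 8)/(5 - 1) ≡ 15/4 mod 17. 4⁻¹ ≡ 13 (mod 17) since 4·13 = 52 ≡ 1, so λ ≡ 8.
  x = λ² - 1 - 5 = 64 - 6 ≡ 7; y = λ·(1 - 7) - 8 ≡ 12. → (7, 12)

(7, 12)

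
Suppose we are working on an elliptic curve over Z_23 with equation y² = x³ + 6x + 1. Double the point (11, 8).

(9, 18)

tangent at (11, 8): λ = (3·11² + 6)/(2·8) ≡ 1/16. 16⁻¹ ≡ 13 (mod 23), so λ ≡ 1·13 ≡ 13.
  x = λ² - 11 - 11 = 169 - 22 ≡ 9; y = λ·(11 - 9) - 8 ≡ 18. → (9, 18)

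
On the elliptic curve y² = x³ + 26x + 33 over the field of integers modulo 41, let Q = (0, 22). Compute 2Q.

(25, 21)

tangent at (0, 22): λ = (3·0² + 26)/(2·22) ≡ 26/3. 3⁻¹ ≡ 14 (mod 41), so λ ≡ 26·14 ≡ 36.
  x = λ² - 0 - 0 = 1296 - 0 ≡ 25; y = λ·(0 - 25) - 22 ≡ 21. → (25, 21)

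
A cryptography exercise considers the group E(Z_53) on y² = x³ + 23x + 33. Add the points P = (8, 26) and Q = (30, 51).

(21, 5)

(8, 26) + (30, 51). λ = (51 - 26)/(30 - 8) ≡ 25/22 mod 53. 22⁻¹ ≡ 41 (mod 53) since 22·41 = 902 ≡ 1, so λ ≡ 18.
  x = λ² - 8 - 30 = 324 - 38 ≡ 21; y = λ·(8 - 21) - 26 ≡ 5. → (21, 5)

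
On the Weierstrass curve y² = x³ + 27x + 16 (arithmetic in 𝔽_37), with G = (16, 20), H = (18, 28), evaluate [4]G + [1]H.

First 4G:
Double-and-add on 4 = (100)₂. Start with G = (16, 20) for the leading 1-bit.
double: tangent at (16, 20): λ = (3·16² + 27)/(2·20) ≡ 18/3. 3⁻¹ ≡ 25 (mod 37), so λ ≡ 18·25 ≡ 6.
  x = λ² - 16 - 16 = 36 - 32 ≡ 4; y = λ·(16 - 4) - 20 ≡ 15. → (4, 15)
double: tangent at (4, 15): λ = (3·4² + 27)/(2·15) ≡ 1/30. 30⁻¹ ≡ 21 (mod 37), so λ ≡ 1·21 ≡ 21.
  x = λ² - 4 - 4 = 441 - 8 ≡ 26; y = λ·(4 - 26) - 15 ≡ 4. → (26, 4)
4G = (26, 4).
Finally 4G + H:
(26, 4) + (18, 28). λ = (28 - 4)/(18 - 26) ≡ 24/29 mod 37. 29⁻¹ ≡ 23 (mod 37), so λ ≡ 34.
  x = λ² - 26 - 18 = 1156 - 44 ≡ 2; y = λ·(26 - 2) - 4 ≡ 35. → (2, 35)

(2, 35)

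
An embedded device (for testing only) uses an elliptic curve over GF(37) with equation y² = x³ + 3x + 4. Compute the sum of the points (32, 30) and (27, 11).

(25, 4)

(32, 30) + (27, 11). λ = (11 - 30)/(27 - 32) ≡ 18/32 mod 37. 32⁻¹ ≡ 22 (mod 37) since 32·22 = 704 ≡ 1, so λ ≡ 26.
  x = λ² - 32 - 27 = 676 - 59 ≡ 25; y = λ·(32 - 25) - 30 ≡ 4. → (25, 4)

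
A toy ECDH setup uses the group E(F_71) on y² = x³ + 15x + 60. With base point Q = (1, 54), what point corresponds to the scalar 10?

(42, 21)

Double-and-add on 10 = (1010)₂. Start with Q = (1, 54) for the leading 1-bit.
double: tangent at (1, 54): λ = (3·1² + 15)/(2·54) ≡ 18/37. 37⁻¹ ≡ 48 (mod 71), so λ ≡ 18·48 ≡ 12.
  x = λ² - 1 - 1 = 144 - 2 ≡ 0; y = λ·(1 - 0) - 54 ≡ 29. → (0, 29)
double: tangent at (0, 29): λ = (3·0² + 15)/(2·29) ≡ 15/58. 58⁻¹ ≡ 60 (mod 71) since 58·60 = 3480 ≡ 1, so λ ≡ 15·60 ≡ 48.
  x = λ² - 0 - 0 = 2304 - 0 ≡ 32; y = λ·(0 - 32) - 29 ≡ 68. → (32, 68)
add Q: (32, 68) + (1, 54). λ = (54 - 68)/(1 - 32) ≡ 57/40 mod 71. 40⁻¹ ≡ 16 (mod 71), so λ ≡ 60.
  x = λ² - 32 - 1 = 3600 - 33 ≡ 17; y = λ·(32 - 17) - 68 ≡ 51. → (17, 51)
double: tangent at (17, 51): λ = (3·17² + 15)/(2·51) ≡ 30/31. 31⁻¹ ≡ 55 (mod 71) since 31·55 = 1705 ≡ 1, so λ ≡ 30·55 ≡ 17.
  x = λ² - 17 - 17 = 289 - 34 ≡ 42; y = λ·(17 - 42) - 51 ≡ 21. → (42, 21)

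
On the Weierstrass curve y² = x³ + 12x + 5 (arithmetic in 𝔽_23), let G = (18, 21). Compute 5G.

Double-and-add on 5 = (101)₂. Start with G = (18, 21) for the leading 1-bit.
double: tangent at (18, 21): λ = (3·18² + 12)/(2·21) ≡ 18/19. 19⁻¹ ≡ 17 (mod 23), so λ ≡ 18·17 ≡ 7.
  x = λ² - 18 - 18 = 49 - 36 ≡ 13; y = λ·(18 - 13) - 21 ≡ 14. → (13, 14)
double: tangent at (13, 14): λ = (3·13² + 12)/(2·14) ≡ 13/5. 5⁻¹ ≡ 14 (mod 23), so λ ≡ 13·14 ≡ 21.
  x = λ² - 13 - 13 = 441 - 26 ≡ 1; y = λ·(13 - 1) - 14 ≡ 8. → (1, 8)
add G: (1, 8) + (18, 21). λ = (21 - 8)/(18 - 1) ≡ 13/17 mod 23. 17⁻¹ ≡ 19 (mod 23), so λ ≡ 17.
  x = λ² - 1 - 18 = 289 - 19 ≡ 17; y = λ·(1 - 17) - 8 ≡ 19. → (17, 19)

(17, 19)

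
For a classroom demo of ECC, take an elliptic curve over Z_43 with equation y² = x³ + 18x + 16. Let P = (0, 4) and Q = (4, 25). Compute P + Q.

(0, 4) + (4, 25). λ = (25 - 4)/(4 - 0) ≡ 21/4 mod 43. 4⁻¹ ≡ 11 (mod 43), so λ ≡ 16.
  x = λ² - 0 - 4 = 256 - 4 ≡ 37; y = λ·(0 - 37) - 4 ≡ 6. → (37, 6)

(37, 6)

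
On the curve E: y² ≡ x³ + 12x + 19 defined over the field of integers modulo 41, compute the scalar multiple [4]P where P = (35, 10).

Double-and-add on 4 = (100)₂. Start with P = (35, 10) for the leading 1-bit.
double: tangent at (35, 10): λ = (3·35² + 12)/(2·10) ≡ 38/20. 20⁻¹ ≡ 39 (mod 41), so λ ≡ 38·39 ≡ 6.
  x = λ² - 35 - 35 = 36 - 70 ≡ 7; y = λ·(35 - 7) - 10 ≡ 35. → (7, 35)
double: tangent at (7, 35): λ = (3·7² + 12)/(2·35) ≡ 36/29. 29⁻¹ ≡ 17 (mod 41), so λ ≡ 36·17 ≡ 38.
  x = λ² - 7 - 7 = 1444 - 14 ≡ 36; y = λ·(7 - 36) - 35 ≡ 11. → (36, 11)

(36, 11)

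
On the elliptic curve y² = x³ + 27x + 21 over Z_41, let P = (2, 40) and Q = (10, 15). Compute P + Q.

(33, 21)

(2, 40) + (10, 15). λ = (15 - 40)/(10 - 2) ≡ 16/8 mod 41. 8⁻¹ ≡ 36 (mod 41), so λ ≡ 2.
  x = λ² - 2 - 10 = 4 - 12 ≡ 33; y = λ·(2 - 33) - 40 ≡ 21. → (33, 21)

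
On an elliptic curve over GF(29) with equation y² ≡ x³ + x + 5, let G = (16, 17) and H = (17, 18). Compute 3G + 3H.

First 3G:
Repeated addition: build up to 3G.
2G: tangent at (16, 17): λ = (3·16² + 1)/(2·17) ≡ 15/5. 5⁻¹ ≡ 6 (mod 29), so λ ≡ 15·6 ≡ 3.
  x = λ² - 16 - 16 = 9 - 32 ≡ 6; y = λ·(16 - 6) - 17 ≡ 13. → (6, 13)
3G: (6, 13) + (16, 17). λ = (17 - 13)/(16 - 6) ≡ 4/10 mod 29. 10⁻¹ ≡ 3 (mod 29), so λ ≡ 12.
  x = λ² - 6 - 16 = 144 - 22 ≡ 6; y = λ·(6 - 6) - 13 ≡ 16. → (6, 16)
3G = (6, 16).
Next 3H:
Repeated addition: build up to 3H.
2H: tangent at (17, 18): λ = (3·17² + 1)/(2·18) ≡ 27/7. 7⁻¹ ≡ 25 (mod 29), so λ ≡ 27·25 ≡ 8.
  x = λ² - 17 - 17 = 64 - 34 ≡ 1; y = λ·(17 - 1) - 18 ≡ 23. → (1, 23)
3H: (1, 23) + (17, 18). λ = (18 - 23)/(17 - 1) ≡ 24/16 mod 29. 16⁻¹ ≡ 20 (mod 29), so λ ≡ 16.
  x = λ² - 1 - 17 = 256 - 18 ≡ 6; y = λ·(1 - 6) - 23 ≡ 13. → (6, 13)
3H = (6, 13).
Finally 3G + 3H:
(6, 16) + (6, 13): same x and y₁ ≡ -y₂, so the sum is O.

O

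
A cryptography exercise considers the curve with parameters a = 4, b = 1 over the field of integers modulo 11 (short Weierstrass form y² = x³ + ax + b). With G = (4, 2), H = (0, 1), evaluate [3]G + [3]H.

O

First 3G:
Repeated addition: build up to 3G.
2G: tangent at (4, 2): λ = (3·4² + 4)/(2·2) ≡ 8/4. 4⁻¹ ≡ 3 (mod 11), so λ ≡ 8·3 ≡ 2.
  x = λ² - 4 - 4 = 4 - 8 ≡ 7; y = λ·(4 - 7) - 2 ≡ 3. → (7, 3)
3G: (7, 3) + (4, 2). λ = (2 - 3)/(4 - 7) ≡ 10/8 mod 11. 8⁻¹ ≡ 7 (mod 11), so λ ≡ 4.
  x = λ² - 7 - 4 = 16 - 11 ≡ 5; y = λ·(7 - 5) - 3 ≡ 5. → (5, 5)
3G = (5, 5).
Next 3H:
Repeated addition: build up to 3H.
2H: tangent at (0, 1): λ = (3·0² + 4)/(2·1) ≡ 4/2. 2⁻¹ ≡ 6 (mod 11), so λ ≡ 4·6 ≡ 2.
  x = λ² - 0 - 0 = 4 - 0 ≡ 4; y = λ·(0 - 4) - 1 ≡ 2. → (4, 2)
3H: (4, 2) + (0, 1). λ = (1 - 2)/(0 - 4) ≡ 10/7 mod 11. 7⁻¹ ≡ 8 (mod 11) since 7·8 = 56 ≡ 1, so λ ≡ 3.
  x = λ² - 4 - 0 = 9 - 4 ≡ 5; y = λ·(4 - 5) - 2 ≡ 6. → (5, 6)
3H = (5, 6).
Finally 3G + 3H:
(5, 5) + (5, 6): same x and y₁ ≡ -y₂, so the sum is 𝒪.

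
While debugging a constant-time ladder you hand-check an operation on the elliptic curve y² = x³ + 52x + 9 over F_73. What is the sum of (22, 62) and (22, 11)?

O

The two points share x = 22 and their y-coordinates satisfy 62 + 11 ≡ 0 (mod 73), so they are inverses. Their sum is 𝒪.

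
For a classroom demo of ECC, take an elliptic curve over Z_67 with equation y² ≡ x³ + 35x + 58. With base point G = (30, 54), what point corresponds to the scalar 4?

(44, 34)

Repeated addition: build up to 4G.
2G: tangent at (30, 54): λ = (3·30² + 35)/(2·54) ≡ 55/41. 41⁻¹ ≡ 18 (mod 67) since 41·18 = 738 ≡ 1, so λ ≡ 55·18 ≡ 52.
  x = λ² - 30 - 30 = 2704 - 60 ≡ 31; y = λ·(30 - 31) - 54 ≡ 28. → (31, 28)
3G: (31, 28) + (30, 54). λ = (54 - 28)/(30 - 31) ≡ 26/66 mod 67. 66⁻¹ ≡ 66 (mod 67), so λ ≡ 41.
  x = λ² - 31 - 30 = 1681 - 61 ≡ 12; y = λ·(31 - 12) - 28 ≡ 14. → (12, 14)
4G: (12, 14) + (30, 54). λ = (54 - 14)/(30 - 12) ≡ 40/18 mod 67. 18⁻¹ ≡ 41 (mod 67), so λ ≡ 32.
  x = λ² - 12 - 30 = 1024 - 42 ≡ 44; y = λ·(12 - 44) - 14 ≡ 34. → (44, 34)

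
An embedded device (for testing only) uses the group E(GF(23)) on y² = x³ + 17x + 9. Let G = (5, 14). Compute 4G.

Repeated addition: build up to 4G.
2G: tangent at (5, 14): λ = (3·5² + 17)/(2·14) ≡ 0/5. 5⁻¹ ≡ 14 (mod 23), so λ ≡ 0·14 ≡ 0.
  x = λ² - 5 - 5 = 0 - 10 ≡ 13; y = λ·(5 - 13) - 14 ≡ 9. → (13, 9)
3G: (13, 9) + (5, 14). λ = (14 - 9)/(5 - 13) ≡ 5/15 mod 23. 15⁻¹ ≡ 20 (mod 23) since 15·20 = 300 ≡ 1, so λ ≡ 8.
  x = λ² - 13 - 5 = 64 - 18 ≡ 0; y = λ·(13 - 0) - 9 ≡ 3. → (0, 3)
4G: (0, 3) + (5, 14). λ = (14 - 3)/(5 - 0) ≡ 11/5 mod 23. 5⁻¹ ≡ 14 (mod 23) since 5·14 = 70 ≡ 1, so λ ≡ 16.
  x = λ² - 0 - 5 = 256 - 5 ≡ 21; y = λ·(0 - 21) - 3 ≡ 6. → (21, 6)

(21, 6)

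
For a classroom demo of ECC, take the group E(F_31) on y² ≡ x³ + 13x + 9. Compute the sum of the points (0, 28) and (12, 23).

(0, 28) + (12, 23). λ = (23 - 28)/(12 - 0) ≡ 26/12 mod 31. 12⁻¹ ≡ 13 (mod 31), so λ ≡ 28.
  x = λ² - 0 - 12 = 784 - 12 ≡ 28; y = λ·(0 - 28) - 28 ≡ 25. → (28, 25)

(28, 25)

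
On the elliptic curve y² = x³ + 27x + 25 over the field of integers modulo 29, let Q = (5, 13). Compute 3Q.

(2, 0)

Repeated addition: build up to 3Q.
2Q: tangent at (5, 13): λ = (3·5² + 27)/(2·13) ≡ 15/26. 26⁻¹ ≡ 19 (mod 29), so λ ≡ 15·19 ≡ 24.
  x = λ² - 5 - 5 = 576 - 10 ≡ 15; y = λ·(5 - 15) - 13 ≡ 8. → (15, 8)
3Q: (15, 8) + (5, 13). λ = (13 - 8)/(5 - 15) ≡ 5/19 mod 29. 19⁻¹ ≡ 26 (mod 29), so λ ≡ 14.
  x = λ² - 15 - 5 = 196 - 20 ≡ 2; y = λ·(15 - 2) - 8 ≡ 0. → (2, 0)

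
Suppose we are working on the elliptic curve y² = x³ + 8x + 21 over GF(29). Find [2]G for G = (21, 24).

(10, 17)

tangent at (21, 24): λ = (3·21² + 8)/(2·24) ≡ 26/19. 19⁻¹ ≡ 26 (mod 29), so λ ≡ 26·26 ≡ 9.
  x = λ² - 21 - 21 = 81 - 42 ≡ 10; y = λ·(21 - 10) - 24 ≡ 17. → (10, 17)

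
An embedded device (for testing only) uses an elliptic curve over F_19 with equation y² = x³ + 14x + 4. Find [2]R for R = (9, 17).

(12, 0)

tangent at (9, 17): λ = (3·9² + 14)/(2·17) ≡ 10/15. 15⁻¹ ≡ 14 (mod 19), so λ ≡ 10·14 ≡ 7.
  x = λ² - 9 - 9 = 49 - 18 ≡ 12; y = λ·(9 - 12) - 17 ≡ 0. → (12, 0)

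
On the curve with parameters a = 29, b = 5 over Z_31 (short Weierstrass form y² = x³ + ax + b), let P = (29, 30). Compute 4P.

Double-and-add on 4 = (100)₂. Start with P = (29, 30) for the leading 1-bit.
double: tangent at (29, 30): λ = (3·29² + 29)/(2·30) ≡ 10/29. 29⁻¹ ≡ 15 (mod 31), so λ ≡ 10·15 ≡ 26.
  x = λ² - 29 - 29 = 676 - 58 ≡ 29; y = λ·(29 - 29) - 30 ≡ 1. → (29, 1)
double: tangent at (29, 1): λ = (3·29² + 29)/(2·1) ≡ 10/2. 2⁻¹ ≡ 16 (mod 31) since 2·16 = 32 ≡ 1, so λ ≡ 10·16 ≡ 5.
  x = λ² - 29 - 29 = 25 - 58 ≡ 29; y = λ·(29 - 29) - 1 ≡ 30. → (29, 30)

(29, 30)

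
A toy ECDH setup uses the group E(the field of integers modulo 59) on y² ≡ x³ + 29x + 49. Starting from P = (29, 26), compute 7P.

Repeated addition: build up to 7P.
2P: tangent at (29, 26): λ = (3·29² + 29)/(2·26) ≡ 15/52. 52⁻¹ ≡ 42 (mod 59) since 52·42 = 2184 ≡ 1, so λ ≡ 15·42 ≡ 40.
  x = λ² - 29 - 29 = 1600 - 58 ≡ 8; y = λ·(29 - 8) - 26 ≡ 47. → (8, 47)
3P: (8, 47) + (29, 26). λ = (26 - 47)/(29 - 8) ≡ 38/21 mod 59. 21⁻¹ ≡ 45 (mod 59), so λ ≡ 58.
  x = λ² - 8 - 29 = 3364 - 37 ≡ 23; y = λ·(8 - 23) - 47 ≡ 27. → (23, 27)
4P: (23, 27) + (29, 26). λ = (26 - 27)/(29 - 23) ≡ 58/6 mod 59. 6⁻¹ ≡ 10 (mod 59), so λ ≡ 49.
  x = λ² - 23 - 29 = 2401 - 52 ≡ 48; y = λ·(23 - 48) - 27 ≡ 46. → (48, 46)
5P: (48, 46) + (29, 26). λ = (26 - 46)/(29 - 48) ≡ 39/40 mod 59. 40⁻¹ ≡ 31 (mod 59) since 40·31 = 1240 ≡ 1, so λ ≡ 29.
  x = λ² - 48 - 29 = 841 - 77 ≡ 56; y = λ·(48 - 56) - 46 ≡ 17. → (56, 17)
6P: (56, 17) + (29, 26). λ = (26 - 17)/(29 - 56) ≡ 9/32 mod 59. 32⁻¹ ≡ 24 (mod 59) since 32·24 = 768 ≡ 1, so λ ≡ 39.
  x = λ² - 56 - 29 = 1521 - 85 ≡ 20; y = λ·(56 - 20) - 17 ≡ 30. → (20, 30)
7P: (20, 30) + (29, 26). λ = (26 - 30)/(29 - 20) ≡ 55/9 mod 59. 9⁻¹ ≡ 46 (mod 59), so λ ≡ 52.
  x = λ² - 20 - 29 = 2704 - 49 ≡ 0; y = λ·(20 - 0) - 30 ≡ 7. → (0, 7)

(0, 7)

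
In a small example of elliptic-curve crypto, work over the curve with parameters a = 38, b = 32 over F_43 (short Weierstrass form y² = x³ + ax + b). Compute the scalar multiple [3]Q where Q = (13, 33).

Repeated addition: build up to 3Q.
2Q: tangent at (13, 33): λ = (3·13² + 38)/(2·33) ≡ 29/23. 23⁻¹ ≡ 15 (mod 43) since 23·15 = 345 ≡ 1, so λ ≡ 29·15 ≡ 5.
  x = λ² - 13 - 13 = 25 - 26 ≡ 42; y = λ·(13 - 42) - 33 ≡ 37. → (42, 37)
3Q: (42, 37) + (13, 33). λ = (33 - 37)/(13 - 42) ≡ 39/14 mod 43. 14⁻¹ ≡ 40 (mod 43), so λ ≡ 12.
  x = λ² - 42 - 13 = 144 - 55 ≡ 3; y = λ·(42 - 3) - 37 ≡ 1. → (3, 1)

(3, 1)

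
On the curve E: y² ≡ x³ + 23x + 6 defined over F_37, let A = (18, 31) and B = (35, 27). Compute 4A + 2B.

(35, 10)

First 4A:
Double-and-add on 4 = (100)₂. Start with A = (18, 31) for the leading 1-bit.
double: tangent at (18, 31): λ = (3·18² + 23)/(2·31) ≡ 33/25. 25⁻¹ ≡ 3 (mod 37), so λ ≡ 33·3 ≡ 25.
  x = λ² - 18 - 18 = 625 - 36 ≡ 34; y = λ·(18 - 34) - 31 ≡ 13. → (34, 13)
double: tangent at (34, 13): λ = (3·34² + 23)/(2·13) ≡ 13/26. 26⁻¹ ≡ 10 (mod 37) since 26·10 = 260 ≡ 1, so λ ≡ 13·10 ≡ 19.
  x = λ² - 34 - 34 = 361 - 68 ≡ 34; y = λ·(34 - 34) - 13 ≡ 24. → (34, 24)
4A = (34, 24).
Next 2B:
Repeated addition: build up to 2B.
2B: tangent at (35, 27): λ = (3·35² + 23)/(2·27) ≡ 35/17. 17⁻¹ ≡ 24 (mod 37), so λ ≡ 35·24 ≡ 26.
  x = λ² - 35 - 35 = 676 - 70 ≡ 14; y = λ·(35 - 14) - 27 ≡ 1. → (14, 1)
2B = (14, 1).
Finally 4A + 2B:
(34, 24) + (14, 1). λ = (1 - 24)/(14 - 34) ≡ 14/17 mod 37. 17⁻¹ ≡ 24 (mod 37) since 17·24 = 408 ≡ 1, so λ ≡ 3.
  x = λ² - 34 - 14 = 9 - 48 ≡ 35; y = λ·(34 - 35) - 24 ≡ 10. → (35, 10)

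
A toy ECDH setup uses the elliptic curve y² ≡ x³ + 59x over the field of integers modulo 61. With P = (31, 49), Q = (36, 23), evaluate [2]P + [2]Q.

(27, 32)

First 2P:
Repeated addition: build up to 2P.
2P: tangent at (31, 49): λ = (3·31² + 59)/(2·49) ≡ 14/37. 37⁻¹ ≡ 33 (mod 61) since 37·33 = 1221 ≡ 1, so λ ≡ 14·33 ≡ 35.
  x = λ² - 31 - 31 = 1225 - 62 ≡ 4; y = λ·(31 - 4) - 49 ≡ 42. → (4, 42)
2P = (4, 42).
Next 2Q:
Repeated addition: build up to 2Q.
2Q: tangent at (36, 23): λ = (3·36² + 59)/(2·23) ≡ 43/46. 46⁻¹ ≡ 4 (mod 61), so λ ≡ 43·4 ≡ 50.
  x = λ² - 36 - 36 = 2500 - 72 ≡ 49; y = λ·(36 - 49) - 23 ≡ 59. → (49, 59)
2Q = (49, 59).
Finally 2P + 2Q:
(4, 42) + (49, 59). λ = (59 - 42)/(49 - 4) ≡ 17/45 mod 61. 45⁻¹ ≡ 19 (mod 61), so λ ≡ 18.
  x = λ² - 4 - 49 = 324 - 53 ≡ 27; y = λ·(4 - 27) - 42 ≡ 32. → (27, 32)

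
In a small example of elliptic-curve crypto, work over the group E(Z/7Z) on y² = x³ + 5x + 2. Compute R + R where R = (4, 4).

tangent at (4, 4): λ = (3·4² + 5)/(2·4) ≡ 4/1. 1⁻¹ ≡ 1 (mod 7), so λ ≡ 4·1 ≡ 4.
  x = λ² - 4 - 4 = 16 - 8 ≡ 1; y = λ·(4 - 1) - 4 ≡ 1. → (1, 1)

(1, 1)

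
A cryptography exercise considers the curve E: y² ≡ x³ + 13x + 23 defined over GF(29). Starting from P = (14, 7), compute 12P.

Double-and-add on 12 = (1100)₂. Start with P = (14, 7) for the leading 1-bit.
double: tangent at (14, 7): λ = (3·14² + 13)/(2·7) ≡ 21/14. 14⁻¹ ≡ 27 (mod 29), so λ ≡ 21·27 ≡ 16.
  x = λ² - 14 - 14 = 256 - 28 ≡ 25; y = λ·(14 - 25) - 7 ≡ 20. → (25, 20)
add P: (25, 20) + (14, 7). λ = (7 - 20)/(14 - 25) ≡ 16/18 mod 29. 18⁻¹ ≡ 21 (mod 29) since 18·21 = 378 ≡ 1, so λ ≡ 17.
  x = λ² - 25 - 14 = 289 - 39 ≡ 18; y = λ·(25 - 18) - 20 ≡ 12. → (18, 12)
double: tangent at (18, 12): λ = (3·18² + 13)/(2·12) ≡ 28/24. 24⁻¹ ≡ 23 (mod 29), so λ ≡ 28·23 ≡ 6.
  x = λ² - 18 - 18 = 36 - 36 ≡ 0; y = λ·(18 - 0) - 12 ≡ 9. → (0, 9)
double: tangent at (0, 9): λ = (3·0² + 13)/(2·9) ≡ 13/18. 18⁻¹ ≡ 21 (mod 29) since 18·21 = 378 ≡ 1, so λ ≡ 13·21 ≡ 12.
  x = λ² - 0 - 0 = 144 - 0 ≡ 28; y = λ·(0 - 28) - 9 ≡ 3. → (28, 3)

(28, 3)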